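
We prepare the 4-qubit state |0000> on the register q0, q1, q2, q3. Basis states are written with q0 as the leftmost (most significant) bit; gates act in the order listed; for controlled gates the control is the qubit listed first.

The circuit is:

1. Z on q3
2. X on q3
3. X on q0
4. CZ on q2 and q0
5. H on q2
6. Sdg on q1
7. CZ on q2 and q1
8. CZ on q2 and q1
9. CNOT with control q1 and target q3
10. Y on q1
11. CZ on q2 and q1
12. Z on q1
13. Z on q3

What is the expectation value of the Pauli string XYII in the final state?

The expectation value of XYII is 0.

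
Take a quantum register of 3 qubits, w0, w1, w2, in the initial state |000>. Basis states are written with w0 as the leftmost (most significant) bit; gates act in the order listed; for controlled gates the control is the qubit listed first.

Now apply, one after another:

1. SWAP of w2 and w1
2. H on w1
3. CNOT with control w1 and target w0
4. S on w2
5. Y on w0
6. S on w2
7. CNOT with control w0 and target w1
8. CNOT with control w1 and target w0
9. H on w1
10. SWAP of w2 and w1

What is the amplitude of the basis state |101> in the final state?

The amplitude on |101> is I/2.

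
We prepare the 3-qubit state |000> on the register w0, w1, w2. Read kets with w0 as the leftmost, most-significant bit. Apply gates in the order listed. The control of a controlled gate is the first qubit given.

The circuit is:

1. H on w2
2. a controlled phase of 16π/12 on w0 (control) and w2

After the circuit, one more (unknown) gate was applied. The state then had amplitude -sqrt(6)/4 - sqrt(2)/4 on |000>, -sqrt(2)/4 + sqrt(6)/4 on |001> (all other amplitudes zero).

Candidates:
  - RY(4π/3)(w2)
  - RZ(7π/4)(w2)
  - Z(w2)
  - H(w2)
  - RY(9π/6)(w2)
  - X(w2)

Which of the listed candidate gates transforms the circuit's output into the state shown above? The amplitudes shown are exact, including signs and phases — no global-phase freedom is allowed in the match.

The applied gate was RY(4π/3)(w2).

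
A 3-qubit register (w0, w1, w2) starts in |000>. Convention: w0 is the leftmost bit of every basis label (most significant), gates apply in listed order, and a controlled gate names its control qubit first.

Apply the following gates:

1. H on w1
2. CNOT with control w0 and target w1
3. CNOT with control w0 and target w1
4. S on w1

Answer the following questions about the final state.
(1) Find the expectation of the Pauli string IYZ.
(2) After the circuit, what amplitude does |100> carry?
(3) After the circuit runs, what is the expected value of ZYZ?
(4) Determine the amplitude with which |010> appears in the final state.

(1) The expectation value of IYZ is 1. Key observation: steps 2-3 multiply out to the identity, so the circuit reduces to the remaining gates.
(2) The final state's coefficient on |100> equals 0.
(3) In the final state, ZYZ has expectation 1.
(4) The final state's coefficient on |010> equals sqrt(2)*I/2.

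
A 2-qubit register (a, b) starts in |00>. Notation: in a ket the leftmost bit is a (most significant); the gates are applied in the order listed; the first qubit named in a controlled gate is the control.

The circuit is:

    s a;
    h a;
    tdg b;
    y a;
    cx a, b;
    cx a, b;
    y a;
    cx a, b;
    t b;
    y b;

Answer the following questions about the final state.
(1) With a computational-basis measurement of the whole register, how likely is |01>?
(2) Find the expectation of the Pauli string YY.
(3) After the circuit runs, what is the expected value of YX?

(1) A full measurement returns |01> with probability 1/2. Key observation: steps 4-7 multiply out to the identity, so the circuit reduces to the remaining gates.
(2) In the final state, YY has expectation -sqrt(2)/2.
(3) The expectation value of YX is -sqrt(2)/2.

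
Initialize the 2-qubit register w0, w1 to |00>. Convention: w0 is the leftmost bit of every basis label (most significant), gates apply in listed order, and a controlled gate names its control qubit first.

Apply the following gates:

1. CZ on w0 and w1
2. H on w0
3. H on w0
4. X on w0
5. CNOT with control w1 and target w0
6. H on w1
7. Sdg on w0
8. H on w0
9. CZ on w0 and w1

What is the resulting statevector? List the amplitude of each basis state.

After the circuit, the state carries amplitude -I/2 on |00>, -I/2 on |01>, I/2 on |10>, -I/2 on |11>.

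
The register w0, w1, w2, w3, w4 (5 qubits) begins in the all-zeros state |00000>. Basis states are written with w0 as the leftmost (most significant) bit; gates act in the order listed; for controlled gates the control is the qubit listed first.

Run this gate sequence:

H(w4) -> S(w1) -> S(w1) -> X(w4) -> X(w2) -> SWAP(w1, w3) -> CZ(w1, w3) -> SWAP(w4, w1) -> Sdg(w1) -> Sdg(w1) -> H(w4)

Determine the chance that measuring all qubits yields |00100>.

A full measurement returns |00100> with probability 1/4.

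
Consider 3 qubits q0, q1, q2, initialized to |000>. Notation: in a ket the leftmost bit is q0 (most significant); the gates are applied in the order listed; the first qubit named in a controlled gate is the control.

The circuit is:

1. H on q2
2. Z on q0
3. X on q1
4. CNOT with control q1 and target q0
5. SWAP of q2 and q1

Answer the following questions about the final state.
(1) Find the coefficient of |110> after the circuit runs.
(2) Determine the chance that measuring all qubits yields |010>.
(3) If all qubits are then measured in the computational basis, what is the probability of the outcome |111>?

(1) The amplitude on |110> is 0.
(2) A full measurement returns |010> with probability 0.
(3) Outcome |111> occurs with probability 1/2.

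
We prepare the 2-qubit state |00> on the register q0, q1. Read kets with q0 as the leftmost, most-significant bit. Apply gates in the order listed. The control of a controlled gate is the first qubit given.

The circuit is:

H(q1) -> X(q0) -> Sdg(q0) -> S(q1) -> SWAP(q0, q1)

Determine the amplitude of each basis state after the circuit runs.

The resulting statevector has amplitude 0 on |00>, -sqrt(2)*I/2 on |01>, 0 on |10>, sqrt(2)/2 on |11>.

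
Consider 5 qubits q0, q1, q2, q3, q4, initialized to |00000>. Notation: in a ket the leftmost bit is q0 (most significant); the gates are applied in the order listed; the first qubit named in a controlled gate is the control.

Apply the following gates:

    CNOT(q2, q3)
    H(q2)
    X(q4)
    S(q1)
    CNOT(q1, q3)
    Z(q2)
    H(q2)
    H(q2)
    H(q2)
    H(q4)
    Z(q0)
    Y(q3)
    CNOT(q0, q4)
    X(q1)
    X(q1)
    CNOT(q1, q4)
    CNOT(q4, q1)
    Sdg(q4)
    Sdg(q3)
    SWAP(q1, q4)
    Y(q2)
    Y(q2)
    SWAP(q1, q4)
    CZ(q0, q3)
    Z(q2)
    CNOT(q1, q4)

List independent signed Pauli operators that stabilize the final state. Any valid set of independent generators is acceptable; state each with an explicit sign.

One valid set of independent stabilizer generators is +IYIII, +ZIIII, -IIZII, -IIIZI, +IIIIZ (any independent generating set of the same group is equally correct). Key observation: the block from step 20 through step 23 cancels to the identity and can be dropped.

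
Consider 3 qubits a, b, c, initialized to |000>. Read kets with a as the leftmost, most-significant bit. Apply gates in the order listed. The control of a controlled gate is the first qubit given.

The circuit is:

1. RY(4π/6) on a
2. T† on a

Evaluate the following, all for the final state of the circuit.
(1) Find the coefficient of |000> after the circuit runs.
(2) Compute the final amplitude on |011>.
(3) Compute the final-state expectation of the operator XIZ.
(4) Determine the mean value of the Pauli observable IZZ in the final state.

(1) |000> carries amplitude 1/2 in the final state.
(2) The amplitude on |011> is 0.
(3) The expectation value of XIZ is sqrt(6)/4.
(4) The observable IZZ averages to 1.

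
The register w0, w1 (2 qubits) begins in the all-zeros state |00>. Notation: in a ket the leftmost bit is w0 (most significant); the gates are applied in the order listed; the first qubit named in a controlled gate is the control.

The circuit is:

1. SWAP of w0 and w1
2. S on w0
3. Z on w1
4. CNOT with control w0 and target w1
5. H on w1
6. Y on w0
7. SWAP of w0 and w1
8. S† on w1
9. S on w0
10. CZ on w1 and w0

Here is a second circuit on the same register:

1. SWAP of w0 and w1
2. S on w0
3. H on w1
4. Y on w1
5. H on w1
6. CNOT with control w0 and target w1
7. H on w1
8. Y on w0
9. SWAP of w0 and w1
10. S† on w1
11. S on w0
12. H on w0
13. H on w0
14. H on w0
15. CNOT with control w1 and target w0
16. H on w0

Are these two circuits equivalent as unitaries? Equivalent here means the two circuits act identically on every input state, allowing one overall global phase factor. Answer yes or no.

No, they are not equivalent — no single phase factor reconciles the two unitaries.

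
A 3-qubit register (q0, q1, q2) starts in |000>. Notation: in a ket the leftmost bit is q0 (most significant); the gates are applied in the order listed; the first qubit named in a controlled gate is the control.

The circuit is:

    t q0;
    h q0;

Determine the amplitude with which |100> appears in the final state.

|100> carries amplitude sqrt(2)/2 in the final state.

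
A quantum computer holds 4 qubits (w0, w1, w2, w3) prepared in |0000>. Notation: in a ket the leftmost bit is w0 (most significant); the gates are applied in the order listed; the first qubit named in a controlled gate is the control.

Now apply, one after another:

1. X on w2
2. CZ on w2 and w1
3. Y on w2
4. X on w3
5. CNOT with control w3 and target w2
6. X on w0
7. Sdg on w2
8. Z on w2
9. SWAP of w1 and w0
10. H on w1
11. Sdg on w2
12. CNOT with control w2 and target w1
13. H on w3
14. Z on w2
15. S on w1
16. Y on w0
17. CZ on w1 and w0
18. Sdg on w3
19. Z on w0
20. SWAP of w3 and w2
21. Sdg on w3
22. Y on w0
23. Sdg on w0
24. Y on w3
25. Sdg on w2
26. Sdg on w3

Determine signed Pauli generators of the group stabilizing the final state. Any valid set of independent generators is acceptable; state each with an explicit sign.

The final state is stabilized by the group generated by +IYII, +IIXI, +ZIII, +IIIZ; other independent generating sets are equally valid.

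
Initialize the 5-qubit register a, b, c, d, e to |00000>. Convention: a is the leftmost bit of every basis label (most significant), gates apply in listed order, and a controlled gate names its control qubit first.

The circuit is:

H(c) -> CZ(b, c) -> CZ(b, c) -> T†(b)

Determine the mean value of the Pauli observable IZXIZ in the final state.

The observable IZXIZ averages to 1. Key observation: gates 2-3 undo each other exactly, leaving only the rest of the circuit to track.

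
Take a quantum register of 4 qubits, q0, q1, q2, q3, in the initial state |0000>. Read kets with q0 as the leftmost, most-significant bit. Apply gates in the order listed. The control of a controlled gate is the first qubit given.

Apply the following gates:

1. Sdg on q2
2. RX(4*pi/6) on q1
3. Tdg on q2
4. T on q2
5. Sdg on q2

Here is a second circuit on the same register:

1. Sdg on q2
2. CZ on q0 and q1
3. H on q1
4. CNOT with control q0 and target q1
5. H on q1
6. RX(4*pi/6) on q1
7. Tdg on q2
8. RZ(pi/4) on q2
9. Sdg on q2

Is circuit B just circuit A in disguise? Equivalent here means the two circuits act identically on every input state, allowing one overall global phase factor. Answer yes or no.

Yes — the two circuits implement the same unitary up to a global phase.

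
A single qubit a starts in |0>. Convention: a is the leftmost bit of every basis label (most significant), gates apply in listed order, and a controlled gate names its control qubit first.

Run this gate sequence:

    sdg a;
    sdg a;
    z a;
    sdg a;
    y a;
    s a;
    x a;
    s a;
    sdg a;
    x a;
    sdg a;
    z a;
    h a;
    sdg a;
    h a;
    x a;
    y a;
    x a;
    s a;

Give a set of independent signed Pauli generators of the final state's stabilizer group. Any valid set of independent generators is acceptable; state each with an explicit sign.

One valid set of independent stabilizer generators is +X (any independent generating set of the same group is equally correct).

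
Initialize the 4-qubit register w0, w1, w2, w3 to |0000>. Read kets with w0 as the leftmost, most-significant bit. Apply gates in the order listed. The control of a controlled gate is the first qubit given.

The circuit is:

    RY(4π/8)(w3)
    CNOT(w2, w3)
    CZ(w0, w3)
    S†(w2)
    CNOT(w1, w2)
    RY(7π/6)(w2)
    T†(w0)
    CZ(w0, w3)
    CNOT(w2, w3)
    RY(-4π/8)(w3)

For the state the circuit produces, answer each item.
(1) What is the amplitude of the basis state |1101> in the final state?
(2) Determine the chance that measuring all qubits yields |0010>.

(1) The final state's coefficient on |1101> equals 0.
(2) A full measurement returns |0010> with probability sqrt(3)/4 + 1/2.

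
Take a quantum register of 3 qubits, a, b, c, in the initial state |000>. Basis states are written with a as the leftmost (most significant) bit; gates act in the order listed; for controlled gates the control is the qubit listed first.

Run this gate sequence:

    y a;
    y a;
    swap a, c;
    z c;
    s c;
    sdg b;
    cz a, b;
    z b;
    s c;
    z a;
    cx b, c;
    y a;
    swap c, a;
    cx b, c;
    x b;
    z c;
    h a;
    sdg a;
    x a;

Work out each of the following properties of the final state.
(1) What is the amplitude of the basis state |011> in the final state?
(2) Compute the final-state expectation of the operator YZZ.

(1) The amplitude on |011> is -sqrt(2)/2.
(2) The observable YZZ averages to 1.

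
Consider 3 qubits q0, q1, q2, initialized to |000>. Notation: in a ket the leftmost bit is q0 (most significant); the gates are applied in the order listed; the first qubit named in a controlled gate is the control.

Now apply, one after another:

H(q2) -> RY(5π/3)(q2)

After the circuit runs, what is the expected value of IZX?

In the final state, IZX has expectation 1/2.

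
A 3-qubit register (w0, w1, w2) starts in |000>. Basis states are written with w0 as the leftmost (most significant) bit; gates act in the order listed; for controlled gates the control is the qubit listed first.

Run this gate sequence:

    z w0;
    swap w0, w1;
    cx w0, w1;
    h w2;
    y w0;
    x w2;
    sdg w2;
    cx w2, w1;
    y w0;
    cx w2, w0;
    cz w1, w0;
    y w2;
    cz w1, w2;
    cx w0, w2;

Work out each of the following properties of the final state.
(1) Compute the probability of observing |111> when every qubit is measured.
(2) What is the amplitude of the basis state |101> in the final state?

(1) A full measurement returns |111> with probability 1/2.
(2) The final state's coefficient on |101> equals 0.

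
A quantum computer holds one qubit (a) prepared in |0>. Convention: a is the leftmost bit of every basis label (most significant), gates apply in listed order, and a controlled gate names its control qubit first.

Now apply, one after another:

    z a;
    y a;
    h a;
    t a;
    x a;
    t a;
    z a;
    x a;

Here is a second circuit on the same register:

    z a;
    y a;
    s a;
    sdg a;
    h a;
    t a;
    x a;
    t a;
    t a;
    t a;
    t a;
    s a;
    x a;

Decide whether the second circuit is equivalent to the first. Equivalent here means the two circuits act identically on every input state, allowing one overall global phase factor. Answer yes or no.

No: there is an input state on which the two circuits produce genuinely different outputs (not merely differing by a phase).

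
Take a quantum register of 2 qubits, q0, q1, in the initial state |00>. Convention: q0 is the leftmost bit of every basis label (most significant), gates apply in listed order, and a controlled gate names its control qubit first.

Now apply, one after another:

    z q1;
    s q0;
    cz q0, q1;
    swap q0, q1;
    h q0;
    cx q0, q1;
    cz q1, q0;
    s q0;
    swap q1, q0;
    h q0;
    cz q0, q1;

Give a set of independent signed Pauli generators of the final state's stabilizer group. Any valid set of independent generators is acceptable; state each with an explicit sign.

One valid set of independent stabilizer generators is +XI, -IY (any independent generating set of the same group is equally correct).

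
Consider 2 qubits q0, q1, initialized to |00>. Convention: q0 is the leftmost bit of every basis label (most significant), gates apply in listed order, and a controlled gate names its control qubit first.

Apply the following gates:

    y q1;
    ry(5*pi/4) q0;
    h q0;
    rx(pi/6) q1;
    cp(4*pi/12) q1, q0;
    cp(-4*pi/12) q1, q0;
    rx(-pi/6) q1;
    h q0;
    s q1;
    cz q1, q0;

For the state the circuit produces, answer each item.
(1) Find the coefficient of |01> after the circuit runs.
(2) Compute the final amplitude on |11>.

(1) |01> carries amplitude sqrt(2 - sqrt(2))/2 in the final state.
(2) The amplitude on |11> is sqrt(sqrt(2) + 2)/2.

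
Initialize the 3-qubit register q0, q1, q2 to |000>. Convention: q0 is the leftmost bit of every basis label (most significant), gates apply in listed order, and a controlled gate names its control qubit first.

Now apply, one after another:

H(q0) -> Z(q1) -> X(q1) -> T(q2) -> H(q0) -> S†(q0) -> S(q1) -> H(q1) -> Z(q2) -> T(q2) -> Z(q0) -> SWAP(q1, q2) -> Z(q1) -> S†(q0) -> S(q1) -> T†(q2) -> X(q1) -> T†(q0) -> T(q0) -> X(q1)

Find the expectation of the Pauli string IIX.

In the final state, IIX has expectation -sqrt(2)/2. Key observation: gates 17-20 undo each other exactly, leaving only the rest of the circuit to track.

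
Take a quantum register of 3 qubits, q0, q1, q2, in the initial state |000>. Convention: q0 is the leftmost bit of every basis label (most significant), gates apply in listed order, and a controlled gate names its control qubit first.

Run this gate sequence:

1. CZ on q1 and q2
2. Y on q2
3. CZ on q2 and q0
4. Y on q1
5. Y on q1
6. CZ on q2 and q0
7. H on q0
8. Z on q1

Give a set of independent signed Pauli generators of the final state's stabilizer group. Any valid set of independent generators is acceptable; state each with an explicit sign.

The final state is stabilized by the group generated by +XII, +IZI, -IIZ; other independent generating sets are equally valid. Key observation: the block from step 3 through step 6 cancels to the identity and can be dropped.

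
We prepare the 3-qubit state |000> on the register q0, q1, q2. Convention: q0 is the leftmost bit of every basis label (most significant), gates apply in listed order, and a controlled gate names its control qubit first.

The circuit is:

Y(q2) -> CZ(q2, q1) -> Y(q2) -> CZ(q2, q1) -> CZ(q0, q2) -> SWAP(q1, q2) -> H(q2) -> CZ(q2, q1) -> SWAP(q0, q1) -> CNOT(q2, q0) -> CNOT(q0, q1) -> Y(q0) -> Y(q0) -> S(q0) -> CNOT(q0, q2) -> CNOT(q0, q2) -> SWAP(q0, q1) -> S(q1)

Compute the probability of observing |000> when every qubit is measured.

The probability of measuring |000> is 1/2. Key observation: gates 15-16 undo each other exactly, leaving only the rest of the circuit to track.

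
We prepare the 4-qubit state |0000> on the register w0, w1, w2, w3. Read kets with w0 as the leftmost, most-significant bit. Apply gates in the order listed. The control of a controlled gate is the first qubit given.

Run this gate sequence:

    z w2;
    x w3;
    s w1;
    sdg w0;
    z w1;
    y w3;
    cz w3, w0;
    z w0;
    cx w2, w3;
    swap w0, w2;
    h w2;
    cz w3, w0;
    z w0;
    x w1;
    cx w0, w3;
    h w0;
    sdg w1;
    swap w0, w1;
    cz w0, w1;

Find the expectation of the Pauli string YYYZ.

In the final state, YYYZ has expectation 0.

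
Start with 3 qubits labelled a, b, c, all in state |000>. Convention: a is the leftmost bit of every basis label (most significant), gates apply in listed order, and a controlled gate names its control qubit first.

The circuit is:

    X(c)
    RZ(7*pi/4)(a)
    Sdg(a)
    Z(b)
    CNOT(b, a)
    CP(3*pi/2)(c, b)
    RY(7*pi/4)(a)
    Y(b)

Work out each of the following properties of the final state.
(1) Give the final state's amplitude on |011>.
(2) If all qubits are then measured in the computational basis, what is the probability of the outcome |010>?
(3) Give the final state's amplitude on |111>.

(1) The amplitude on |011> is sqrt(sqrt(2) + 2)*exp(5*I*pi/8)/2.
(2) A full measurement returns |010> with probability 0.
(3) The amplitude on |111> is -sqrt(2 - sqrt(2))*exp(5*I*pi/8)/2.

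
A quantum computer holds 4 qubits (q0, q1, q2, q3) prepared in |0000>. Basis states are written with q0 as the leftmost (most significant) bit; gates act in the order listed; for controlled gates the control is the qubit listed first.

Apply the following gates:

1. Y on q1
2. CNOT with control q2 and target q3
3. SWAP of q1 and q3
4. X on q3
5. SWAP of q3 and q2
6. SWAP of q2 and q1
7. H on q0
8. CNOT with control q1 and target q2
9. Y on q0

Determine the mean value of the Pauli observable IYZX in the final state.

In the final state, IYZX has expectation 0.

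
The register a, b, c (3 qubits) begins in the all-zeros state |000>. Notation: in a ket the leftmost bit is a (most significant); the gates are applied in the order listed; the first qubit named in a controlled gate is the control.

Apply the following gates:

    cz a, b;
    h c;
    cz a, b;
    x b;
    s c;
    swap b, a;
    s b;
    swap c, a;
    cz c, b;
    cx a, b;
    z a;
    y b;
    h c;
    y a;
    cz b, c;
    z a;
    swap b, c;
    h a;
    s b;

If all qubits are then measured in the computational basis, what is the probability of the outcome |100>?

The probability of measuring |100> is 1/8.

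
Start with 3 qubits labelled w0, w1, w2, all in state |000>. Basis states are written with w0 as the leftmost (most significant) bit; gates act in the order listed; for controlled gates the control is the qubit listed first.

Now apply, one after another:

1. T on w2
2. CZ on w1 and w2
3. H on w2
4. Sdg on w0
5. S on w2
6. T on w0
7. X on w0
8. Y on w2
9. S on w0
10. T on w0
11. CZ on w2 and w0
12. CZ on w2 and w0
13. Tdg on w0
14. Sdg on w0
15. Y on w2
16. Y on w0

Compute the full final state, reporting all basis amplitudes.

The final amplitudes are -sqrt(2)*I/2 on |000>, sqrt(2)/2 on |001>, and 0 on every other basis state.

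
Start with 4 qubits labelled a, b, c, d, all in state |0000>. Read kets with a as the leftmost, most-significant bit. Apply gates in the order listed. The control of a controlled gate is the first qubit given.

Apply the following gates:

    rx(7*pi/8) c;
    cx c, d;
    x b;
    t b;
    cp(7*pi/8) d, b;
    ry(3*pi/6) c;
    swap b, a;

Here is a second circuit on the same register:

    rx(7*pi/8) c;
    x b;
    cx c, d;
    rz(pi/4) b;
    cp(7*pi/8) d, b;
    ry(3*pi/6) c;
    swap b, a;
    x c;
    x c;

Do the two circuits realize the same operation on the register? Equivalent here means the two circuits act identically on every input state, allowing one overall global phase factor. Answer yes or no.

Yes — the two circuits implement the same unitary up to a global phase.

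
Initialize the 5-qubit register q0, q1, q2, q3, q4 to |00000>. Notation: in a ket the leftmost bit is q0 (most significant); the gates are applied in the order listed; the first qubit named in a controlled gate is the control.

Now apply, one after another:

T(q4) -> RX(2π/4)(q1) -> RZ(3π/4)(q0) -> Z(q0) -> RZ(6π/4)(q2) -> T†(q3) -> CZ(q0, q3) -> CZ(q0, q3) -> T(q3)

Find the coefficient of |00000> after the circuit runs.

The amplitude on |00000> is sqrt(2)*exp(7*I*pi/8)/2. Key observation: steps 6-9 multiply out to the identity, so the circuit reduces to the remaining gates.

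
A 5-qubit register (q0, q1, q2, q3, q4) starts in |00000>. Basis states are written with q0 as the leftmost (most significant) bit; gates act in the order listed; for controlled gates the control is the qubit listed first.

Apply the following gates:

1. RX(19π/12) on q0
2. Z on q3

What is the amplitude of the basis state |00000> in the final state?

The final state's coefficient on |00000> equals -sqrt(sqrt(2) + 2)/4 - sqrt(6 - 3*sqrt(2))/4.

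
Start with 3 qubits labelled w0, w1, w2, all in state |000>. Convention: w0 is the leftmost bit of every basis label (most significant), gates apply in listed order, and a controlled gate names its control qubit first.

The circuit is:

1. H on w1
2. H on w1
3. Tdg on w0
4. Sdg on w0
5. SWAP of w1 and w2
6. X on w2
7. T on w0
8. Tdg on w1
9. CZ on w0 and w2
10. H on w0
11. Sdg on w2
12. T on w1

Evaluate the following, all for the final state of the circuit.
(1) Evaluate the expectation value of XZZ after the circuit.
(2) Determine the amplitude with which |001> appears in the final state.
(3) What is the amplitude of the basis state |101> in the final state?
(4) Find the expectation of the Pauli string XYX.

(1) The expectation value of XZZ is -1.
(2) |001> carries amplitude -sqrt(2)*I/2 in the final state.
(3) |101> carries amplitude -sqrt(2)*I/2 in the final state.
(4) The observable XYX averages to 0.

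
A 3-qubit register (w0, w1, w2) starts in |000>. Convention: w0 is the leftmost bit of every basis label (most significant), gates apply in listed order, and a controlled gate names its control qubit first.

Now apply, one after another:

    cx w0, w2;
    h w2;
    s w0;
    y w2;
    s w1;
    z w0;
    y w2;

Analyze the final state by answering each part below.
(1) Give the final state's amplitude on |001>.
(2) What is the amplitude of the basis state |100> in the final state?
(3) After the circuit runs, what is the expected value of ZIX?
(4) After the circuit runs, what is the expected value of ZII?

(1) The amplitude on |001> is sqrt(2)/2.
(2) |100> carries amplitude 0 in the final state.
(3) The observable ZIX averages to 1.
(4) In the final state, ZII has expectation 1.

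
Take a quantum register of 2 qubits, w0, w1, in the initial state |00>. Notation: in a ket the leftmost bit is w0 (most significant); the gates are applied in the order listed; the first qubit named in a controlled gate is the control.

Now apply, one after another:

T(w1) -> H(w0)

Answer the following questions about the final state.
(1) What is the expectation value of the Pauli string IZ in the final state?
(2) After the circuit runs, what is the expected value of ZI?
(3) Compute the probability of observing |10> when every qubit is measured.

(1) The observable IZ averages to 1.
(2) The expectation value of ZI is 0.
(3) A full measurement returns |10> with probability 1/2.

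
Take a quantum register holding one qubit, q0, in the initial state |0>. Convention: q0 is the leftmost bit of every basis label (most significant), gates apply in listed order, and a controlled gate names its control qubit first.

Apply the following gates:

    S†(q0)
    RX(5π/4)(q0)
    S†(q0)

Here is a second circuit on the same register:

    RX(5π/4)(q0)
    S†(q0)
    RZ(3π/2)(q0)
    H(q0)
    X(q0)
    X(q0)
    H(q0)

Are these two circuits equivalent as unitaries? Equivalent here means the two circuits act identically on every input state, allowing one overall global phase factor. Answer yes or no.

No, they are not equivalent — no single phase factor reconciles the two unitaries.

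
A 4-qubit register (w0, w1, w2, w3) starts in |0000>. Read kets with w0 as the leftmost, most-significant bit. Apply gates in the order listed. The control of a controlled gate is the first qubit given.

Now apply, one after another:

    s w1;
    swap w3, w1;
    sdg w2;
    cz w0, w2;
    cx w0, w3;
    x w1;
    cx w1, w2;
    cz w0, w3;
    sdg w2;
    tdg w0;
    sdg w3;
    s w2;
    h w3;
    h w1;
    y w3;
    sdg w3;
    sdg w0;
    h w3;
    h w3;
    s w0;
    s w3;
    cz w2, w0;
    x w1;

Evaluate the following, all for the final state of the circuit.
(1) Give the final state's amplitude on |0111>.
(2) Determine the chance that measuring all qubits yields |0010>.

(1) The final state's coefficient on |0111> equals I/2. Key observation: the block from step 17 through step 20 cancels to the identity and can be dropped.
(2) The probability of measuring |0010> is 1/4.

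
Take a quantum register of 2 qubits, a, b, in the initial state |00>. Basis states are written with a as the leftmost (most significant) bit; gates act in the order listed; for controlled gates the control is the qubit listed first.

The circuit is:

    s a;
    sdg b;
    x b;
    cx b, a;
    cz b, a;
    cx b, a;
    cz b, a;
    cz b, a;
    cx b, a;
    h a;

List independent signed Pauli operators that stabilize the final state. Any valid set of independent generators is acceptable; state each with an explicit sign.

The stabilizer group can be generated by -XI, -IZ, among other valid generating sets.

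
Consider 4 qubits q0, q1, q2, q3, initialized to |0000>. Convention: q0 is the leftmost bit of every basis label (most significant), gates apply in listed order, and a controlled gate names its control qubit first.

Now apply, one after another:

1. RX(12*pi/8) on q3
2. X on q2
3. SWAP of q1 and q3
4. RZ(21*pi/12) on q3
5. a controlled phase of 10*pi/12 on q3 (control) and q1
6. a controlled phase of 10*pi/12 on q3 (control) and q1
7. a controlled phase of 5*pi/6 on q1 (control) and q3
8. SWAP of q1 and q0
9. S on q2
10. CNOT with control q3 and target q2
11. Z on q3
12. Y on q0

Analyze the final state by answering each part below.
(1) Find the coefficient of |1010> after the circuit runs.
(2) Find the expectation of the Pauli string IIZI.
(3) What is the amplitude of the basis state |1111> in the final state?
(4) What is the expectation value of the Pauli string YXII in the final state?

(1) The amplitude on |1010> is -sqrt(2)*exp(I*pi/8)/2.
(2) In the final state, IIZI has expectation -1.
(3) The final state's coefficient on |1111> equals 0.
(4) In the final state, YXII has expectation 0.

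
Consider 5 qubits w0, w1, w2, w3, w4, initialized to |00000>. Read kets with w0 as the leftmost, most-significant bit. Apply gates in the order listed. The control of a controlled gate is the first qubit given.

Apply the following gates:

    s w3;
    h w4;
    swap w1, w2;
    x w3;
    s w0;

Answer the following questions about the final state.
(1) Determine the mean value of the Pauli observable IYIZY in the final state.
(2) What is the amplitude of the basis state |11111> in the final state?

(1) In the final state, IYIZY has expectation 0.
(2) The final state's coefficient on |11111> equals 0.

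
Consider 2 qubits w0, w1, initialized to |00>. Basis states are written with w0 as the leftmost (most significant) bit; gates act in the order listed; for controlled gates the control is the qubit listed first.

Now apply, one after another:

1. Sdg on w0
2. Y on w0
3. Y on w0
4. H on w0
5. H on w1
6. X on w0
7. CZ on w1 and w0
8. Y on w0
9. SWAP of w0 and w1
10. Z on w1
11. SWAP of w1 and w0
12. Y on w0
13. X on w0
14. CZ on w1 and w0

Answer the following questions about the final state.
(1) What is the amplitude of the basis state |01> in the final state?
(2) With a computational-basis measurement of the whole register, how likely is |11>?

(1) The amplitude on |01> is -1/2.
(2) Outcome |11> occurs with probability 1/4.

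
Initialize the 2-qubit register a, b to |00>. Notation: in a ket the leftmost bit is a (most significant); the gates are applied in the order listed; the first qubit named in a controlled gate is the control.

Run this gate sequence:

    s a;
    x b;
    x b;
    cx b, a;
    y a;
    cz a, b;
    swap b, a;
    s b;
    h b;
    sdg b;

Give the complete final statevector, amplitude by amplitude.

The final amplitudes are -sqrt(2)/2 on |00>, -sqrt(2)*I/2 on |01>, 0 on |10>, 0 on |11>.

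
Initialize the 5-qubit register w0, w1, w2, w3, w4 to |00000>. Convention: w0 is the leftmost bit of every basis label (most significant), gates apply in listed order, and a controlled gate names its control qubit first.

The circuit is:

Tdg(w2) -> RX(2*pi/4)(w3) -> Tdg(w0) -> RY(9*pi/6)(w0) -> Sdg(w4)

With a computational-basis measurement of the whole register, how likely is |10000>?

The probability of measuring |10000> is 1/4.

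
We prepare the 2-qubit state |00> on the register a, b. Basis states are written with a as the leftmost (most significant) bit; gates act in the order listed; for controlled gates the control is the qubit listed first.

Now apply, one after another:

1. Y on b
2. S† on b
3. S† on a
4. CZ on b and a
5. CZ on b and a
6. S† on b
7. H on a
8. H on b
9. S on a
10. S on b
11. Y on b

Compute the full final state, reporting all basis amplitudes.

The resulting statevector has amplitude I/2 on |00>, 1/2 on |01>, -1/2 on |10>, I/2 on |11>.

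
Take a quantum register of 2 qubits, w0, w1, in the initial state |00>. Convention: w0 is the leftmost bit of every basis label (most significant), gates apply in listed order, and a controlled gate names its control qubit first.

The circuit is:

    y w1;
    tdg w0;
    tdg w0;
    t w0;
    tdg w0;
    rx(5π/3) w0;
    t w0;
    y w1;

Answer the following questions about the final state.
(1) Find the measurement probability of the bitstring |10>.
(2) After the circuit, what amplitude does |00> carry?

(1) Outcome |10> occurs with probability 1/4.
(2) The final state's coefficient on |00> equals -sqrt(3)/2.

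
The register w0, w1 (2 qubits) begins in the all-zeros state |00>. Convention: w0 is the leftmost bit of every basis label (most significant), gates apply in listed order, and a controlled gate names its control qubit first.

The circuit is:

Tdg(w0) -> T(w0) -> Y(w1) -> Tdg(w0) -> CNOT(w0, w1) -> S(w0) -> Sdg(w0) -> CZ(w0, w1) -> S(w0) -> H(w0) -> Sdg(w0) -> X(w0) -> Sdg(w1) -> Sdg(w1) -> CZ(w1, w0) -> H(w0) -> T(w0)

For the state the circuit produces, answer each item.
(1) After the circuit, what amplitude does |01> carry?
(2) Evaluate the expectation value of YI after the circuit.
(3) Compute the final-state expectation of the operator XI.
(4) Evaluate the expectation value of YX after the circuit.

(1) The amplitude on |01> is -1/2 + I/2. Key observation: steps 6-7 multiply out to the identity, so the circuit reduces to the remaining gates.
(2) In the final state, YI has expectation sqrt(2)/2.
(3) The expectation value of XI is -sqrt(2)/2.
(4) The observable YX averages to 0.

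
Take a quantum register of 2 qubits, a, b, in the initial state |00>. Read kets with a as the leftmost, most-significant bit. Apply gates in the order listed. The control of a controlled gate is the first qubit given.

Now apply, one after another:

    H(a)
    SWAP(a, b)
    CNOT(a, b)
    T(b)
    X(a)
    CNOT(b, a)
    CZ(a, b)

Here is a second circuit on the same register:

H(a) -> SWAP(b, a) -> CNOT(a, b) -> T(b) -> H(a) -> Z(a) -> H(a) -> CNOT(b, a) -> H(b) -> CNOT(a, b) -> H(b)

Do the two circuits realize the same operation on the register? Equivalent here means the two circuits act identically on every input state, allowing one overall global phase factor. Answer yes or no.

Yes: on every input state the two circuits agree up to one overall phase factor.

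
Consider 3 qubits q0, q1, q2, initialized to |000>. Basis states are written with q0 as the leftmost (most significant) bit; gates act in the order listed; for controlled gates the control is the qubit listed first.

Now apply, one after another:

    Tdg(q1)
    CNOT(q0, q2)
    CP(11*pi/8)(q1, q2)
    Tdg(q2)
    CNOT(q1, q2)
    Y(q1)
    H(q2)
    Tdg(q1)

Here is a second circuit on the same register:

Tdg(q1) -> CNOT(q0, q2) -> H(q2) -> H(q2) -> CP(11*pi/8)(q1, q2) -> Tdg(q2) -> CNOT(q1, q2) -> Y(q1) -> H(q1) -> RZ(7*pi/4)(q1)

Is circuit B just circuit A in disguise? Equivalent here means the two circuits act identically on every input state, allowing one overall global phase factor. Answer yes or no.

No — the two circuits implement different unitaries, even allowing a global phase.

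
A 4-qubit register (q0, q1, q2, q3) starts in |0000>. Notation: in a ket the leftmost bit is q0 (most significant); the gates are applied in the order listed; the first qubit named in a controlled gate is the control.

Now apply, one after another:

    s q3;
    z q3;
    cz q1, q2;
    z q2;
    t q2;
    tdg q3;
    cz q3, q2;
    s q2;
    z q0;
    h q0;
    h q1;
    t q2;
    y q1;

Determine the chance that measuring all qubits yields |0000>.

Outcome |0000> occurs with probability 1/4.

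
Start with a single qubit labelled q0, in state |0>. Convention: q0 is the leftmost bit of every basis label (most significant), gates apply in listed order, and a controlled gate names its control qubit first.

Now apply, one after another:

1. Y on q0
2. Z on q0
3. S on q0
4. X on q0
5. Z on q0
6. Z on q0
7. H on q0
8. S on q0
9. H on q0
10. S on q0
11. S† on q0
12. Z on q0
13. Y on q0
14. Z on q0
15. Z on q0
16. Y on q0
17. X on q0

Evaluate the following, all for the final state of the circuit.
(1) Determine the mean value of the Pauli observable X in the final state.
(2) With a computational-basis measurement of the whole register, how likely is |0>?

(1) In the final state, X has expectation 0.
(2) The probability of measuring |0> is 1/2.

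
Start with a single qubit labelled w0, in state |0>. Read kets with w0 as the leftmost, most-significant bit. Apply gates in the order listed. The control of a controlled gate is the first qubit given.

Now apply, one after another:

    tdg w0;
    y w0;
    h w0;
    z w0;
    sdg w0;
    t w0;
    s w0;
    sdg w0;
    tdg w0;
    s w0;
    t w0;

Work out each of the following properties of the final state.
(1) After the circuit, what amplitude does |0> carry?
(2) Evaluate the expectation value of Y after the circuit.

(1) The amplitude on |0> is sqrt(2)*I/2. Key observation: steps 7-8 multiply out to the identity, so the circuit reduces to the remaining gates.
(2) The observable Y averages to sqrt(2)/2.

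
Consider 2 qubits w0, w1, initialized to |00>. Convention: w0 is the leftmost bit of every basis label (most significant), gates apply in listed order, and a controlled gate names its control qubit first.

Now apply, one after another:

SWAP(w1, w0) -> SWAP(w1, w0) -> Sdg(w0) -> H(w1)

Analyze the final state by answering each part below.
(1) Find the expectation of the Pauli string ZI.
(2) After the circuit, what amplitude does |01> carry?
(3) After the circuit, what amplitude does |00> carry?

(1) The expectation value of ZI is 1. Key observation: steps 1-2 multiply out to the identity, so the circuit reduces to the remaining gates.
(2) The amplitude on |01> is sqrt(2)/2.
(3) |00> carries amplitude sqrt(2)/2 in the final state.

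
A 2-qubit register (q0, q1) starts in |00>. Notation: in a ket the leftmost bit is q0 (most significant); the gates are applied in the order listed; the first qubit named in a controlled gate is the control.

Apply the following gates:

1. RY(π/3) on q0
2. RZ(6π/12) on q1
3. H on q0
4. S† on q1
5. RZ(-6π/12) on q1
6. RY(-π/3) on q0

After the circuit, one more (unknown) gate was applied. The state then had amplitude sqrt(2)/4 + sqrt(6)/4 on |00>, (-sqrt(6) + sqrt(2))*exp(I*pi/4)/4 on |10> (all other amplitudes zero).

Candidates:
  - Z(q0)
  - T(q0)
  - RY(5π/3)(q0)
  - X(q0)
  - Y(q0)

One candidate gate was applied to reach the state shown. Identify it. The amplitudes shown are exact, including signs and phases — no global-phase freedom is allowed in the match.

The applied gate was T(q0).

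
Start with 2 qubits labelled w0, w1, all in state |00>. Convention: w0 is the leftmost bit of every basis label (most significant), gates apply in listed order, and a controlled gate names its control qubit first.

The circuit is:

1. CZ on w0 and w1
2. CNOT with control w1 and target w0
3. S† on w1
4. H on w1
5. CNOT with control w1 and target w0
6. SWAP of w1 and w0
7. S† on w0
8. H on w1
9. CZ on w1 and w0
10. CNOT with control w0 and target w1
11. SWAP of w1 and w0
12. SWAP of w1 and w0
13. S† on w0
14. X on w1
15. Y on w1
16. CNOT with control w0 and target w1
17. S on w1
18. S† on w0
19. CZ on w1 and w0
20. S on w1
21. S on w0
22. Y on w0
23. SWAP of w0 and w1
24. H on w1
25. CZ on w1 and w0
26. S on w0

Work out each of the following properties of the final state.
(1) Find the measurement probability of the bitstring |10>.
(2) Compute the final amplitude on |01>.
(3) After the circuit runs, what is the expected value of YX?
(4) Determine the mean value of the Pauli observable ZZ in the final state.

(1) Outcome |10> occurs with probability 1/2.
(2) |01> carries amplitude -sqrt(2)/2 in the final state.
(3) The observable YX averages to -1.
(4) The expectation value of ZZ is -1.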